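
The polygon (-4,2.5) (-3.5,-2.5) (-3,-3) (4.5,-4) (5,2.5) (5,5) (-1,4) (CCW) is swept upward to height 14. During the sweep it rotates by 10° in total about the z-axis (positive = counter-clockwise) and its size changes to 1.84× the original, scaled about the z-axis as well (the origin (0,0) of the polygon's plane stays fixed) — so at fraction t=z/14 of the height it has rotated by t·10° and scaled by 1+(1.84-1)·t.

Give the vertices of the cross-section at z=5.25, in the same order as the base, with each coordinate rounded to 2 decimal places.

t = z/height = 5.25/14 = 0.375
s = 1 + (scale-1)·z/height = 1 + (1.84-1)·5.25/14 = 1.315000
θ = twist·z/height = 10°·5.25/14 = 3.7500° = 0.065450 rad
cos θ = 0.997859, sin θ = 0.065403 (intermediates below are computed at full precision and shown rounded to 5 d.p.)
v1: (-4,2.5) → rotate → (-4.15494,2.23303) → ×s → (-5.46375,2.93644) → (-5.46,2.94)
v2: (-3.5,-2.5) → rotate → (-3.32900,-2.72356) → ×s → (-4.37763,-3.58148) → (-4.38,-3.58)
v3: (-3,-3) → rotate → (-2.79737,-3.18979) → ×s → (-3.67854,-4.19457) → (-3.68,-4.19)
v4: (4.5,-4) → rotate → (4.75198,-3.69712) → ×s → (6.24885,-4.86171) → (6.25,-4.86)
v5: (5,2.5) → rotate → (4.82579,2.82166) → ×s → (6.34591,3.71049) → (6.35,3.71)
v6: (5,5) → rotate → (4.66228,5.31631) → ×s → (6.13090,6.99095) → (6.13,6.99)
v7: (-1,4) → rotate → (-1.25947,3.92603) → ×s → (-1.65620,5.16273) → (-1.66,5.16)

Cross-section at z=5.25: (-5.46,2.94) (-4.38,-3.58) (-3.68,-4.19) (6.25,-4.86) (6.35,3.71) (6.13,6.99) (-1.66,5.16)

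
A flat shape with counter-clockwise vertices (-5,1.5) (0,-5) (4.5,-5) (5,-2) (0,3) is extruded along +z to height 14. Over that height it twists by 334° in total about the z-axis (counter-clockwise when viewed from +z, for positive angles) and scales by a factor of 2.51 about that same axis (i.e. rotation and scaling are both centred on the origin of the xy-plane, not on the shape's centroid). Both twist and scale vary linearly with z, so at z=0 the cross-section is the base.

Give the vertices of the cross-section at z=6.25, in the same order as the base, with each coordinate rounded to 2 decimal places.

t = z/height = 6.25/14 = 0.446429
s = 1 + (scale-1)·z/height = 1 + (2.51-1)·6.25/14 = 1.674107
θ = twist·z/height = 334°·6.25/14 = 149.1071° = 2.602411 rad
cos θ = -0.858129, sin θ = 0.513434 (intermediates below are computed at full precision and shown rounded to 5 d.p.)
v1: (-5,1.5) → rotate → (3.52049,-3.85436) → ×s → (5.89368,-6.45262) → (5.89,-6.45)
v2: (0,-5) → rotate → (2.56717,4.29064) → ×s → (4.29772,7.18300) → (4.30,7.18)
v3: (4.5,-5) → rotate → (-1.29441,6.60110) → ×s → (-2.16698,11.05095) → (-2.17,11.05)
v4: (5,-2) → rotate → (-3.26378,4.28343) → ×s → (-5.46391,7.17092) → (-5.46,7.17)
v5: (0,3) → rotate → (-1.54030,-2.57439) → ×s → (-2.57863,-4.30980) → (-2.58,-4.31)

Cross-section at z=6.25: (5.89,-6.45) (4.30,7.18) (-2.17,11.05) (-5.46,7.17) (-2.58,-4.31)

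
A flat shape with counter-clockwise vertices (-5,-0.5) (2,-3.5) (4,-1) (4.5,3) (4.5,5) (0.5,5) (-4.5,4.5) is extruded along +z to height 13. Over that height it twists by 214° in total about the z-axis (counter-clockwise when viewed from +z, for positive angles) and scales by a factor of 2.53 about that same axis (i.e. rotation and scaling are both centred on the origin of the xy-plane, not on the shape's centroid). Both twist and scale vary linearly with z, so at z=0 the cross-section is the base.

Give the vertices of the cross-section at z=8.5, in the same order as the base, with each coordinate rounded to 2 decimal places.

Cross-section at z=8.5: (8.30,-5.67) (1.45,7.93) (-4.83,6.68) (-10.75,1.20) (-13.33,-1.86) (-7.20,-7.01) (1.09,-12.68)

t = z/height = 8.5/13 = 0.653846
s = 1 + (scale-1)·z/height = 1 + (2.53-1)·8.5/13 = 2.000385
θ = twist·z/height = 214°·8.5/13 = 139.9231° = 2.442118 rad
cos θ = -0.765181, sin θ = 0.643815 (intermediates below are computed at full precision and shown rounded to 5 d.p.)
v1: (-5,-0.5) → rotate → (4.14781,-2.83649) → ×s → (8.29722,-5.67407) → (8.30,-5.67)
v2: (2,-3.5) → rotate → (0.72299,3.96576) → ×s → (1.44626,7.93305) → (1.45,7.93)
v3: (4,-1) → rotate → (-2.41691,3.34044) → ×s → (-4.83474,6.68217) → (-4.83,6.68)
v4: (4.5,3) → rotate → (-5.37476,0.60163) → ×s → (-10.75159,1.20349) → (-10.75,1.20)
v5: (4.5,5) → rotate → (-6.66239,-0.92873) → ×s → (-13.32734,-1.85783) → (-13.33,-1.86)
v6: (0.5,5) → rotate → (-3.60167,-3.50400) → ×s → (-7.20472,-7.00934) → (-7.20,-7.01)
v7: (-4.5,4.5) → rotate → (0.54614,-6.34048) → ×s → (1.09250,-12.68341) → (1.09,-12.68)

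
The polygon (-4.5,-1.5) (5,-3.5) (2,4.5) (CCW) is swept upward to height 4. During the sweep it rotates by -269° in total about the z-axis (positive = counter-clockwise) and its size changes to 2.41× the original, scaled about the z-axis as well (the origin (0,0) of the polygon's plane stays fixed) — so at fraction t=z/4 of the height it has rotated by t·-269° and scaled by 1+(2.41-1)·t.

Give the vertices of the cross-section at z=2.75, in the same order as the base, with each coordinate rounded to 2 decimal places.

t = z/height = 2.75/4 = 0.6875
s = 1 + (scale-1)·z/height = 1 + (2.41-1)·2.75/4 = 1.969375
θ = twist·z/height = -269°·2.75/4 = -184.9375° = -3.227768 rad
cos θ = -0.996289, sin θ = 0.086069 (intermediates below are computed at full precision and shown rounded to 5 d.p.)
v1: (-4.5,-1.5) → rotate → (4.61240,1.10712) → ×s → (9.08355,2.18034) → (9.08,2.18)
v2: (5,-3.5) → rotate → (-4.68020,3.91736) → ×s → (-9.21708,7.71475) → (-9.22,7.71)
v3: (2,4.5) → rotate → (-2.37989,-4.31116) → ×s → (-4.68689,-8.49030) → (-4.69,-8.49)

Cross-section at z=2.75: (9.08,2.18) (-9.22,7.71) (-4.69,-8.49)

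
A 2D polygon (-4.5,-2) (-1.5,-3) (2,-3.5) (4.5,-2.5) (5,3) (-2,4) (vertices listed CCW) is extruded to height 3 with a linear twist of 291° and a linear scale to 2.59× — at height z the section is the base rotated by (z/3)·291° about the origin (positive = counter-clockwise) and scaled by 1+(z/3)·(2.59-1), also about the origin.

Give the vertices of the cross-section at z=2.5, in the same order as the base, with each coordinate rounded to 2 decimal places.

t = z/height = 2.5/3 = 0.833333
s = 1 + (scale-1)·z/height = 1 + (2.59-1)·2.5/3 = 2.325000
θ = twist·z/height = 291°·2.5/3 = 242.5000° = 4.232423 rad
cos θ = -0.461749, sin θ = -0.887011 (intermediates below are computed at full precision and shown rounded to 5 d.p.)
v1: (-4.5,-2) → rotate → (0.30385,4.91505) → ×s → (0.70644,11.42748) → (0.71,11.43)
v2: (-1.5,-3) → rotate → (-1.96841,2.71576) → ×s → (-4.57655,6.31415) → (-4.58,6.31)
v3: (2,-3.5) → rotate → (-4.02804,-0.15790) → ×s → (-9.36518,-0.36712) → (-9.37,-0.37)
v4: (4.5,-2.5) → rotate → (-4.29540,-2.83718) → ×s → (-9.98680,-6.59644) → (-9.99,-6.60)
v5: (5,3) → rotate → (0.35229,-5.82030) → ×s → (0.81907,-13.53220) → (0.82,-13.53)
v6: (-2,4) → rotate → (4.47154,-0.07297) → ×s → (10.39633,-0.16966) → (10.40,-0.17)

Cross-section at z=2.5: (0.71,11.43) (-4.58,6.31) (-9.37,-0.37) (-9.99,-6.60) (0.82,-13.53) (10.40,-0.17)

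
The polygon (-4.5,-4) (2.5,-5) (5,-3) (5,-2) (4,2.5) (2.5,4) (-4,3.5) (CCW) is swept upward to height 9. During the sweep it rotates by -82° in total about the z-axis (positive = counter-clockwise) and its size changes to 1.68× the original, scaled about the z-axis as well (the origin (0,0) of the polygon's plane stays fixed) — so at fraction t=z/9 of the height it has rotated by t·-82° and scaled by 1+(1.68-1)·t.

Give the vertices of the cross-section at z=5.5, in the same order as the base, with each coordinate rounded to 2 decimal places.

Cross-section at z=5.5: (-8.43,1.26) (-3.16,-7.25) (1.28,-8.15) (2.37,-7.25) (6.35,-2.08) (6.61,0.92) (0.17,7.52)

t = z/height = 5.5/9 = 0.611111
s = 1 + (scale-1)·z/height = 1 + (1.68-1)·5.5/9 = 1.415556
θ = twist·z/height = -82°·5.5/9 = -50.1111° = -0.874604 rad
cos θ = 0.641301, sin θ = -0.767290 (intermediates below are computed at full precision and shown rounded to 5 d.p.)
v1: (-4.5,-4) → rotate → (-5.95501,0.88760) → ×s → (-8.42965,1.25645) → (-8.43,1.26)
v2: (2.5,-5) → rotate → (-2.23320,-5.12473) → ×s → (-3.16121,-7.25434) → (-3.16,-7.25)
v3: (5,-3) → rotate → (0.90464,-5.76035) → ×s → (1.28056,-8.15410) → (1.28,-8.15)
v4: (5,-2) → rotate → (1.67193,-5.11905) → ×s → (2.36670,-7.24630) → (2.37,-7.25)
v5: (4,2.5) → rotate → (4.48343,-1.46591) → ×s → (6.34654,-2.07507) → (6.35,-2.08)
v6: (2.5,4) → rotate → (4.67241,0.64698) → ×s → (6.61406,0.91584) → (6.61,0.92)
v7: (-4,3.5) → rotate → (0.12031,5.31371) → ×s → (0.17031,7.52185) → (0.17,7.52)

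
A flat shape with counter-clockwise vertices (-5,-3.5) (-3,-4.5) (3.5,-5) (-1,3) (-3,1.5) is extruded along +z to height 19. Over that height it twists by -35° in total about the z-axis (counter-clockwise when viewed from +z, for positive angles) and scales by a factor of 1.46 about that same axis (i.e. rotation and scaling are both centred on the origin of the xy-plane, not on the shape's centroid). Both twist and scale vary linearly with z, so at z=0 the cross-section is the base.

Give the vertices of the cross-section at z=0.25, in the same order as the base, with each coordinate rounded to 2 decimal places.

t = z/height = 0.25/19 = 0.0131579
s = 1 + (scale-1)·z/height = 1 + (1.46-1)·0.25/19 = 1.006053
θ = twist·z/height = -35°·0.25/19 = -0.4605° = -0.008038 rad
cos θ = 0.999968, sin θ = -0.008038 (intermediates below are computed at full precision and shown rounded to 5 d.p.)
v1: (-5,-3.5) → rotate → (-5.02797,-3.45970) → ×s → (-5.05840,-3.48064) → (-5.06,-3.48)
v2: (-3,-4.5) → rotate → (-3.03607,-4.47574) → ×s → (-3.05445,-4.50283) → (-3.05,-4.50)
v3: (3.5,-5) → rotate → (3.45970,-5.02797) → ×s → (3.48064,-5.05840) → (3.48,-5.06)
v4: (-1,3) → rotate → (-0.97585,3.00794) → ×s → (-0.98176,3.02615) → (-0.98,3.03)
v5: (-3,1.5) → rotate → (-2.98785,1.52406) → ×s → (-3.00593,1.53329) → (-3.01,1.53)

Cross-section at z=0.25: (-5.06,-3.48) (-3.05,-4.50) (3.48,-5.06) (-0.98,3.03) (-3.01,1.53)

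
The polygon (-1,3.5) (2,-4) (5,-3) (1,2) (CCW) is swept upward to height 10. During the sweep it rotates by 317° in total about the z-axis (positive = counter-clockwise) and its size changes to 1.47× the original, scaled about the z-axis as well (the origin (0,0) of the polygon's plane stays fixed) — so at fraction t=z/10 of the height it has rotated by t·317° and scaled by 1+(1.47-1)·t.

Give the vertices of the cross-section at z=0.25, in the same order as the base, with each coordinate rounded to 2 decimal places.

t = z/height = 0.25/10 = 0.025
s = 1 + (scale-1)·z/height = 1 + (1.47-1)·0.25/10 = 1.011750
θ = twist·z/height = 317°·0.25/10 = 7.9250° = 0.138317 rad
cos θ = 0.990449, sin θ = 0.137877 (intermediates below are computed at full precision and shown rounded to 5 d.p.)
v1: (-1,3.5) → rotate → (-1.47302,3.32870) → ×s → (-1.49033,3.36781) → (-1.49,3.37)
v2: (2,-4) → rotate → (2.53241,-3.68604) → ×s → (2.56216,-3.72936) → (2.56,-3.73)
v3: (5,-3) → rotate → (5.36588,-2.28196) → ×s → (5.42893,-2.30878) → (5.43,-2.31)
v4: (1,2) → rotate → (0.71470,2.11878) → ×s → (0.72309,2.14367) → (0.72,2.14)

Cross-section at z=0.25: (-1.49,3.37) (2.56,-3.73) (5.43,-2.31) (0.72,2.14)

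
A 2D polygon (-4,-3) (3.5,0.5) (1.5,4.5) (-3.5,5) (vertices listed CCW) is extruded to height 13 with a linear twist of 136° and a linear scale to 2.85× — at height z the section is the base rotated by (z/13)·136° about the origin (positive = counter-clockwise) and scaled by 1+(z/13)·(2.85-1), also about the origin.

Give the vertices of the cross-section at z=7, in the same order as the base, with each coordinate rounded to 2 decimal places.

t = z/height = 7/13 = 0.538462
s = 1 + (scale-1)·z/height = 1 + (2.85-1)·7/13 = 1.996154
θ = twist·z/height = 136°·7/13 = 73.2308° = 1.278118 rad
cos θ = 0.288518, sin θ = 0.957475 (intermediates below are computed at full precision and shown rounded to 5 d.p.)
v1: (-4,-3) → rotate → (1.71835,-4.69545) → ×s → (3.43010,-9.37284) → (3.43,-9.37)
v2: (3.5,0.5) → rotate → (0.53107,3.49542) → ×s → (1.06011,6.97740) → (1.06,6.98)
v3: (1.5,4.5) → rotate → (-3.87586,2.73454) → ×s → (-7.73681,5.45857) → (-7.74,5.46)
v4: (-3.5,5) → rotate → (-5.79718,-1.90857) → ×s → (-11.57207,-3.80980) → (-11.57,-3.81)

Cross-section at z=7: (3.43,-9.37) (1.06,6.98) (-7.74,5.46) (-11.57,-3.81)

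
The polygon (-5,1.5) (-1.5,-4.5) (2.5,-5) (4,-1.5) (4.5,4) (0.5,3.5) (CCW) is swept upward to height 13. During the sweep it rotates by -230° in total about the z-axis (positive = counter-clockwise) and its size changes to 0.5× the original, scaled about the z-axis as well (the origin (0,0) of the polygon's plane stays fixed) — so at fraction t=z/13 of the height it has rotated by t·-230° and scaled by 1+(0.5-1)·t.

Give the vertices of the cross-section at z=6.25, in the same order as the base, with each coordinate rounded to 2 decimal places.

t = z/height = 6.25/13 = 0.480769
s = 1 + (scale-1)·z/height = 1 + (0.5-1)·6.25/13 = 0.759615
θ = twist·z/height = -230°·6.25/13 = -110.5769° = -1.929931 rad
cos θ = -0.351465, sin θ = -0.936201 (intermediates below are computed at full precision and shown rounded to 5 d.p.)
v1: (-5,1.5) → rotate → (3.16162,4.15381) → ×s → (2.40162,3.15530) → (2.40,3.16)
v2: (-1.5,-4.5) → rotate → (-3.68571,2.98589) → ×s → (-2.79972,2.26813) → (-2.80,2.27)
v3: (2.5,-5) → rotate → (-5.55967,-0.58318) → ×s → (-4.22321,-0.44299) → (-4.22,-0.44)
v4: (4,-1.5) → rotate → (-2.81016,-3.21761) → ×s → (-2.13464,-2.44414) → (-2.13,-2.44)
v5: (4.5,4) → rotate → (2.16321,-5.61876) → ×s → (1.64321,-4.26810) → (1.64,-4.27)
v6: (0.5,3.5) → rotate → (3.10097,-1.69823) → ×s → (2.35555,-1.29000) → (2.36,-1.29)

Cross-section at z=6.25: (2.40,3.16) (-2.80,2.27) (-4.22,-0.44) (-2.13,-2.44) (1.64,-4.27) (2.36,-1.29)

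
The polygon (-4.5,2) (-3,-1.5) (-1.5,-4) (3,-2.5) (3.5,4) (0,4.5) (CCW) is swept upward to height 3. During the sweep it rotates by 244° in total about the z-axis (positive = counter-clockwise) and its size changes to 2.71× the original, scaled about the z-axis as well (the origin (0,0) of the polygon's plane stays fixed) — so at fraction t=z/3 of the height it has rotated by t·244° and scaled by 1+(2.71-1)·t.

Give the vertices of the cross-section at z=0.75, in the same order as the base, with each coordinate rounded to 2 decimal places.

t = z/height = 0.75/3 = 0.25
s = 1 + (scale-1)·z/height = 1 + (2.71-1)·0.75/3 = 1.427500
θ = twist·z/height = 244°·0.75/3 = 61.0000° = 1.064651 rad
cos θ = 0.484810, sin θ = 0.874620 (intermediates below are computed at full precision and shown rounded to 5 d.p.)
v1: (-4.5,2) → rotate → (-3.93088,-2.96617) → ×s → (-5.61134,-4.23421) → (-5.61,-4.23)
v2: (-3,-1.5) → rotate → (-0.14250,-3.35107) → ×s → (-0.20342,-4.78366) → (-0.20,-4.78)
v3: (-1.5,-4) → rotate → (2.77126,-3.25117) → ×s → (3.95598,-4.64104) → (3.96,-4.64)
v4: (3,-2.5) → rotate → (3.64098,1.41184) → ×s → (5.19750,2.01539) → (5.20,2.02)
v5: (3.5,4) → rotate → (-1.80165,5.00041) → ×s → (-2.57185,7.13808) → (-2.57,7.14)
v6: (0,4.5) → rotate → (-3.93579,2.18164) → ×s → (-5.61834,3.11430) → (-5.62,3.11)

Cross-section at z=0.75: (-5.61,-4.23) (-0.20,-4.78) (3.96,-4.64) (5.20,2.02) (-2.57,7.14) (-5.62,3.11)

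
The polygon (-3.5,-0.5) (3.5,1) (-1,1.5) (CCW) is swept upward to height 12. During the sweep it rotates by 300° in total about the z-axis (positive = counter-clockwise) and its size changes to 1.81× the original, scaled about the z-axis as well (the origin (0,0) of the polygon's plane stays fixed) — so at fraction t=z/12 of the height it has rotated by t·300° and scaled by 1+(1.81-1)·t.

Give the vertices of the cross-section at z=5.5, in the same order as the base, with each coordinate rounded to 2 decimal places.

t = z/height = 5.5/12 = 0.458333
s = 1 + (scale-1)·z/height = 1 + (1.81-1)·5.5/12 = 1.371250
θ = twist·z/height = 300°·5.5/12 = 137.5000° = 2.399828 rad
cos θ = -0.737277, sin θ = 0.675590 (intermediates below are computed at full precision and shown rounded to 5 d.p.)
v1: (-3.5,-0.5) → rotate → (2.91827,-1.99593) → ×s → (4.00167,-2.73691) → (4.00,-2.74)
v2: (3.5,1) → rotate → (-3.25606,1.62729) → ×s → (-4.46487,2.23142) → (-4.46,2.23)
v3: (-1,1.5) → rotate → (-0.27611,-1.78151) → ×s → (-0.37861,-2.44289) → (-0.38,-2.44)

Cross-section at z=5.5: (4.00,-2.74) (-4.46,2.23) (-0.38,-2.44)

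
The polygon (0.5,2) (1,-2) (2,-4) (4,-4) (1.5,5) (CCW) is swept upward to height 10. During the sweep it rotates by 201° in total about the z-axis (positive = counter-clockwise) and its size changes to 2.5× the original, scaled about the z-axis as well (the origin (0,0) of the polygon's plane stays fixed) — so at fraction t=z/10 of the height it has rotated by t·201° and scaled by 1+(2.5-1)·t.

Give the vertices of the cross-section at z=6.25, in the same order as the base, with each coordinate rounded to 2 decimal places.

Cross-section at z=6.25: (-3.71,-1.47) (2.02,3.83) (4.04,7.66) (1.79,10.81) (-9.57,-3.28)

t = z/height = 6.25/10 = 0.625
s = 1 + (scale-1)·z/height = 1 + (2.5-1)·6.25/10 = 1.937500
θ = twist·z/height = 201°·6.25/10 = 125.6250° = 2.192570 rad
cos θ = -0.582478, sin θ = 0.812847 (intermediates below are computed at full precision and shown rounded to 5 d.p.)
v1: (0.5,2) → rotate → (-1.91693,-0.75853) → ×s → (-3.71406,-1.46966) → (-3.71,-1.47)
v2: (1,-2) → rotate → (1.04322,1.97780) → ×s → (2.02123,3.83199) → (2.02,3.83)
v3: (2,-4) → rotate → (2.08643,3.95560) → ×s → (4.04246,7.66398) → (4.04,7.66)
v4: (4,-4) → rotate → (0.92148,5.58130) → ×s → (1.78536,10.81376) → (1.79,10.81)
v5: (1.5,5) → rotate → (-4.93795,-1.69312) → ×s → (-9.56728,-3.28042) → (-9.57,-3.28)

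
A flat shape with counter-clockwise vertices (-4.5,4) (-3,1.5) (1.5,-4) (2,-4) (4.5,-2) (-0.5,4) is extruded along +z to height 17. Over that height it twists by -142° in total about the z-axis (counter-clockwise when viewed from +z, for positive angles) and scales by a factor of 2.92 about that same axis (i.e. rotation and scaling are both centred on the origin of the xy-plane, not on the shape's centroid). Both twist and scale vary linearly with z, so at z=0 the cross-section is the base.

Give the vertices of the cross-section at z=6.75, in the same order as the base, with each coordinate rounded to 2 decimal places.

t = z/height = 6.75/17 = 0.397059
s = 1 + (scale-1)·z/height = 1 + (2.92-1)·6.75/17 = 1.762353
θ = twist·z/height = -142°·6.75/17 = -56.3824° = -0.984058 rad
cos θ = 0.553648, sin θ = -0.832751 (intermediates below are computed at full precision and shown rounded to 5 d.p.)
v1: (-4.5,4) → rotate → (0.83959,5.96197) → ×s → (1.47965,10.50710) → (1.48,10.51)
v2: (-3,1.5) → rotate → (-0.41182,3.32872) → ×s → (-0.72577,5.86639) → (-0.73,5.87)
v3: (1.5,-4) → rotate → (-2.50053,-3.46372) → ×s → (-4.40682,-6.10429) → (-4.41,-6.10)
v4: (2,-4) → rotate → (-2.22371,-3.88009) → ×s → (-3.91896,-6.83809) → (-3.92,-6.84)
v5: (4.5,-2) → rotate → (0.82591,-4.85467) → ×s → (1.45555,-8.55565) → (1.46,-8.56)
v6: (-0.5,4) → rotate → (3.05418,2.63097) → ×s → (5.38254,4.63669) → (5.38,4.64)

Cross-section at z=6.75: (1.48,10.51) (-0.73,5.87) (-4.41,-6.10) (-3.92,-6.84) (1.46,-8.56) (5.38,4.64)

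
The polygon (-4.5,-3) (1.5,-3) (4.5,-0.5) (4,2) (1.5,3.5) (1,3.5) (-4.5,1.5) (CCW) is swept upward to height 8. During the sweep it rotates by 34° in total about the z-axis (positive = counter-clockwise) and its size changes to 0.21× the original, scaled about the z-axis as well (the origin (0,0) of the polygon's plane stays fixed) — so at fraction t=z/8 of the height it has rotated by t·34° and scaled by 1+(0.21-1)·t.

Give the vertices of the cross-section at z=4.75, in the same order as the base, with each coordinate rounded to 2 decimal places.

Cross-section at z=4.75: (-1.69,-2.32) (1.30,-1.22) (2.33,0.58) (1.63,1.73) (0.11,2.02) (-0.14,1.93) (-2.52,-0.08)

t = z/height = 4.75/8 = 0.59375
s = 1 + (scale-1)·z/height = 1 + (0.21-1)·4.75/8 = 0.530938
θ = twist·z/height = 34°·4.75/8 = 20.1875° = 0.352338 rad
cos θ = 0.938568, sin θ = 0.345093 (intermediates below are computed at full precision and shown rounded to 5 d.p.)
v1: (-4.5,-3) → rotate → (-3.18828,-4.36863) → ×s → (-1.69278,-2.31947) → (-1.69,-2.32)
v2: (1.5,-3) → rotate → (2.44313,-2.29806) → ×s → (1.29715,-1.22013) → (1.30,-1.22)
v3: (4.5,-0.5) → rotate → (4.39610,1.08364) → ×s → (2.33406,0.57534) → (2.33,0.58)
v4: (4,2) → rotate → (3.06409,3.25751) → ×s → (1.62684,1.72953) → (1.63,1.73)
v5: (1.5,3.5) → rotate → (0.20003,3.80263) → ×s → (0.10620,2.01896) → (0.11,2.02)
v6: (1,3.5) → rotate → (-0.26926,3.63008) → ×s → (-0.14296,1.92735) → (-0.14,1.93)
v7: (-4.5,1.5) → rotate → (-4.74120,-0.14507) → ×s → (-2.51728,-0.07702) → (-2.52,-0.08)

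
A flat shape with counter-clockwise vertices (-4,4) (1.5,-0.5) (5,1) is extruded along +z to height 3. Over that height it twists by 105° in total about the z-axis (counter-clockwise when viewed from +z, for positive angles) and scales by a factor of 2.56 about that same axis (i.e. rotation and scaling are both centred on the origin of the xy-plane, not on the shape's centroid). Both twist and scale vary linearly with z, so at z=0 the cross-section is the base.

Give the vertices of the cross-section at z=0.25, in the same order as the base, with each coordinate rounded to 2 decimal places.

Cross-section at z=0.25: (-5.15,3.78) (1.76,-0.30) (5.41,1.98)

t = z/height = 0.25/3 = 0.0833333
s = 1 + (scale-1)·z/height = 1 + (2.56-1)·0.25/3 = 1.130000
θ = twist·z/height = 105°·0.25/3 = 8.7500° = 0.152716 rad
cos θ = 0.988362, sin θ = 0.152123 (intermediates below are computed at full precision and shown rounded to 5 d.p.)
v1: (-4,4) → rotate → (-4.56194,3.34495) → ×s → (-5.15499,3.77980) → (-5.15,3.78)
v2: (1.5,-0.5) → rotate → (1.55860,-0.26600) → ×s → (1.76122,-0.30058) → (1.76,-0.30)
v3: (5,1) → rotate → (4.78968,1.74898) → ×s → (5.41234,1.97635) → (5.41,1.98)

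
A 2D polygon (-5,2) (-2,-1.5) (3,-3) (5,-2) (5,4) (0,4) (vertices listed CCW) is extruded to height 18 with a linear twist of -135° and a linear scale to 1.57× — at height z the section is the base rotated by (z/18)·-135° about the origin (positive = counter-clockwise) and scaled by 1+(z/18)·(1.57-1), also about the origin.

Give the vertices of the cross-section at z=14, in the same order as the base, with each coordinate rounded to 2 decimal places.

Cross-section at z=14: (4.66,6.22) (-1.34,3.35) (-5.30,-3.06) (-4.66,-6.22) (3.71,-8.47) (5.58,-1.49)

t = z/height = 14/18 = 0.777778
s = 1 + (scale-1)·z/height = 1 + (1.57-1)·14/18 = 1.443333
θ = twist·z/height = -135°·14/18 = -105.0000° = -1.832596 rad
cos θ = -0.258819, sin θ = -0.965926 (intermediates below are computed at full precision and shown rounded to 5 d.p.)
v1: (-5,2) → rotate → (3.22595,4.31199) → ×s → (4.65612,6.22364) → (4.66,6.22)
v2: (-2,-1.5) → rotate → (-0.93125,2.32008) → ×s → (-1.34411,3.34865) → (-1.34,3.35)
v3: (3,-3) → rotate → (-3.67423,-2.12132) → ×s → (-5.30315,-3.06177) → (-5.30,-3.06)
v4: (5,-2) → rotate → (-3.22595,-4.31199) → ×s → (-4.65612,-6.22364) → (-4.66,-6.22)
v5: (5,4) → rotate → (2.56961,-5.86491) → ×s → (3.70880,-8.46501) → (3.71,-8.47)
v6: (0,4) → rotate → (3.86370,-1.03528) → ×s → (5.57661,-1.49425) → (5.58,-1.49)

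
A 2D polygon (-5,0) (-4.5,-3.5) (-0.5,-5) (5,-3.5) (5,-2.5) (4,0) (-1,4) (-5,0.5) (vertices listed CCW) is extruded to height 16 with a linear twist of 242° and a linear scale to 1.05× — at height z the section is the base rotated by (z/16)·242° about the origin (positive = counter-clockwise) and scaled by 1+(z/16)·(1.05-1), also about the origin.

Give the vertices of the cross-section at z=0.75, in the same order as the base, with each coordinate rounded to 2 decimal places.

t = z/height = 0.75/16 = 0.046875
s = 1 + (scale-1)·z/height = 1 + (1.05-1)·0.75/16 = 1.002344
θ = twist·z/height = 242°·0.75/16 = 11.3438° = 0.197986 rad
cos θ = 0.980465, sin θ = 0.196695 (intermediates below are computed at full precision and shown rounded to 5 d.p.)
v1: (-5,0) → rotate → (-4.90232,-0.98347) → ×s → (-4.91381,-0.98578) → (-4.91,-0.99)
v2: (-4.5,-3.5) → rotate → (-3.72366,-4.31675) → ×s → (-3.73239,-4.32687) → (-3.73,-4.33)
v3: (-0.5,-5) → rotate → (0.49324,-5.00067) → ×s → (0.49440,-5.01239) → (0.49,-5.01)
v4: (5,-3.5) → rotate → (5.59076,-2.44815) → ×s → (5.60386,-2.45389) → (5.60,-2.45)
v5: (5,-2.5) → rotate → (5.39406,-1.46769) → ×s → (5.40670,-1.47113) → (5.41,-1.47)
v6: (4,0) → rotate → (3.92186,0.78678) → ×s → (3.93105,0.78862) → (3.93,0.79)
v7: (-1,4) → rotate → (-1.76724,3.72516) → ×s → (-1.77139,3.73389) → (-1.77,3.73)
v8: (-5,0.5) → rotate → (-5.00067,-0.49324) → ×s → (-5.01239,-0.49440) → (-5.01,-0.49)

Cross-section at z=0.75: (-4.91,-0.99) (-3.73,-4.33) (0.49,-5.01) (5.60,-2.45) (5.41,-1.47) (3.93,0.79) (-1.77,3.73) (-5.01,-0.49)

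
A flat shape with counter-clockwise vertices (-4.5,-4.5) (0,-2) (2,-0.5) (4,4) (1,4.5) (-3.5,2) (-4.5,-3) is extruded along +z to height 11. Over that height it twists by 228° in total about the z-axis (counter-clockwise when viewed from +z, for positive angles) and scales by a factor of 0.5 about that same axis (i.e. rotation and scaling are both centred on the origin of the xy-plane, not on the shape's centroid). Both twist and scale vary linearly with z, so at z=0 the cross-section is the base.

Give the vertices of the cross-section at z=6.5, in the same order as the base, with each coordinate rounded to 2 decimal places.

t = z/height = 6.5/11 = 0.590909
s = 1 + (scale-1)·z/height = 1 + (0.5-1)·6.5/11 = 0.704545
θ = twist·z/height = 228°·6.5/11 = 134.7273° = 2.351435 rad
cos θ = -0.703733, sin θ = 0.710465 (intermediates below are computed at full precision and shown rounded to 5 d.p.)
v1: (-4.5,-4.5) → rotate → (6.36389,-0.03029) → ×s → (4.48365,-0.02134) → (4.48,-0.02)
v2: (0,-2) → rotate → (1.42093,1.40747) → ×s → (1.00111,0.99162) → (1.00,0.99)
v3: (2,-0.5) → rotate → (-1.05223,1.77280) → ×s → (-0.74135,1.24902) → (-0.74,1.25)
v4: (4,4) → rotate → (-5.65679,0.02693) → ×s → (-3.98547,0.01897) → (-3.99,0.02)
v5: (1,4.5) → rotate → (-3.90082,-2.45633) → ×s → (-2.74831,-1.73060) → (-2.75,-1.73)
v6: (-3.5,2) → rotate → (1.04214,-3.89409) → ×s → (0.73423,-2.74356) → (0.73,-2.74)
v7: (-4.5,-3) → rotate → (5.29819,-1.08589) → ×s → (3.73282,-0.76506) → (3.73,-0.77)

Cross-section at z=6.5: (4.48,-0.02) (1.00,0.99) (-0.74,1.25) (-3.99,0.02) (-2.75,-1.73) (0.73,-2.74) (3.73,-0.77)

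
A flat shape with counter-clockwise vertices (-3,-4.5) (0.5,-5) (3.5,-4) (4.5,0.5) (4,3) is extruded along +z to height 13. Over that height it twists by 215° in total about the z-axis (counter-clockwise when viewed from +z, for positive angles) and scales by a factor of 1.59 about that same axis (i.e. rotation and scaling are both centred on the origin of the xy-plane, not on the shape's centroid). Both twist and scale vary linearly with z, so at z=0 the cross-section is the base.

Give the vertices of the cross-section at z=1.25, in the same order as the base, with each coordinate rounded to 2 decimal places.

Cross-section at z=1.25: (-1.29,-5.57) (2.36,-4.76) (4.95,-2.65) (4.26,2.17) (2.84,4.46)

t = z/height = 1.25/13 = 0.0961538
s = 1 + (scale-1)·z/height = 1 + (1.59-1)·1.25/13 = 1.056731
θ = twist·z/height = 215°·1.25/13 = 20.6731° = 0.360813 rad
cos θ = 0.935610, sin θ = 0.353035 (intermediates below are computed at full precision and shown rounded to 5 d.p.)
v1: (-3,-4.5) → rotate → (-1.21817,-5.26935) → ×s → (-1.28728,-5.56829) → (-1.29,-5.57)
v2: (0.5,-5) → rotate → (2.23298,-4.50153) → ×s → (2.35966,-4.75691) → (2.36,-4.76)
v3: (3.5,-4) → rotate → (4.68678,-2.50682) → ×s → (4.95266,-2.64903) → (4.95,-2.65)
v4: (4.5,0.5) → rotate → (4.03373,2.05646) → ×s → (4.26256,2.17313) → (4.26,2.17)
v5: (4,3) → rotate → (2.68333,4.21897) → ×s → (2.83556,4.45832) → (2.84,4.46)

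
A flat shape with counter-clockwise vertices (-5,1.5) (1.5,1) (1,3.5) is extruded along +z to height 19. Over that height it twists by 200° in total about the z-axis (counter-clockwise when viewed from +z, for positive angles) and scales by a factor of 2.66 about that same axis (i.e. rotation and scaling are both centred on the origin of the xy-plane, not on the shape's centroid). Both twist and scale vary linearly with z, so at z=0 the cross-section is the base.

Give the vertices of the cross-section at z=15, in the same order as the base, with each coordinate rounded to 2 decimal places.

t = z/height = 15/19 = 0.789474
s = 1 + (scale-1)·z/height = 1 + (2.66-1)·15/19 = 2.310526
θ = twist·z/height = 200°·15/19 = 157.8947° = 2.755783 rad
cos θ = -0.926494, sin θ = 0.376309 (intermediates below are computed at full precision and shown rounded to 5 d.p.)
v1: (-5,1.5) → rotate → (4.06801,-3.27129) → ×s → (9.39924,-7.55840) → (9.40,-7.56)
v2: (1.5,1) → rotate → (-1.76605,-0.36203) → ×s → (-4.08051,-0.83648) → (-4.08,-0.84)
v3: (1,3.5) → rotate → (-2.24358,-2.86642) → ×s → (-5.18384,-6.62294) → (-5.18,-6.62)

Cross-section at z=15: (9.40,-7.56) (-4.08,-0.84) (-5.18,-6.62)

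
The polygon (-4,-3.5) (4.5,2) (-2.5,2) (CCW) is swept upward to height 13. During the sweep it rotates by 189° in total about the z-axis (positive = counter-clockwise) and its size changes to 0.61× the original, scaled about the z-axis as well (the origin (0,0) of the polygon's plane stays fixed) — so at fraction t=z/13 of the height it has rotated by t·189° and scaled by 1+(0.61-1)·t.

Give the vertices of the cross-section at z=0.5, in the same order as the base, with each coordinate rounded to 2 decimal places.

Cross-section at z=0.5: (-3.47,-3.92) (4.15,2.52) (-2.69,1.64)

t = z/height = 0.5/13 = 0.0384615
s = 1 + (scale-1)·z/height = 1 + (0.61-1)·0.5/13 = 0.985000
θ = twist·z/height = 189°·0.5/13 = 7.2692° = 0.126872 rad
cos θ = 0.991963, sin θ = 0.126532 (intermediates below are computed at full precision and shown rounded to 5 d.p.)
v1: (-4,-3.5) → rotate → (-3.52499,-3.97800) → ×s → (-3.47211,-3.91833) → (-3.47,-3.92)
v2: (4.5,2) → rotate → (4.21077,2.55332) → ×s → (4.14761,2.51502) → (4.15,2.52)
v3: (-2.5,2) → rotate → (-2.73297,1.66760) → ×s → (-2.69198,1.64258) → (-2.69,1.64)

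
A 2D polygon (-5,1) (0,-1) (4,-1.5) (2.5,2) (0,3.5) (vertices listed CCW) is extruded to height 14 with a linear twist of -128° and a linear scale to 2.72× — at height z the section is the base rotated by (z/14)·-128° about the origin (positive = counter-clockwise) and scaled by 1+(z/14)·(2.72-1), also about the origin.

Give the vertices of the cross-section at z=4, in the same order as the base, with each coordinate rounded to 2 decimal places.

t = z/height = 4/14 = 0.285714
s = 1 + (scale-1)·z/height = 1 + (2.72-1)·4/14 = 1.491429
θ = twist·z/height = -128°·4/14 = -36.5714° = -0.638292 rad
cos θ = 0.803115, sin θ = -0.595824 (intermediates below are computed at full precision and shown rounded to 5 d.p.)
v1: (-5,1) → rotate → (-3.41975,3.78224) → ×s → (-5.10031,5.64094) → (-5.10,5.64)
v2: (0,-1) → rotate → (-0.59582,-0.80311) → ×s → (-0.88863,-1.19779) → (-0.89,-1.20)
v3: (4,-1.5) → rotate → (2.31872,-3.58797) → ×s → (3.45821,-5.35120) → (3.46,-5.35)
v4: (2.5,2) → rotate → (3.19944,0.11667) → ×s → (4.77173,0.17400) → (4.77,0.17)
v5: (0,3.5) → rotate → (2.08539,2.81090) → ×s → (3.11020,4.19226) → (3.11,4.19)

Cross-section at z=4: (-5.10,5.64) (-0.89,-1.20) (3.46,-5.35) (4.77,0.17) (3.11,4.19)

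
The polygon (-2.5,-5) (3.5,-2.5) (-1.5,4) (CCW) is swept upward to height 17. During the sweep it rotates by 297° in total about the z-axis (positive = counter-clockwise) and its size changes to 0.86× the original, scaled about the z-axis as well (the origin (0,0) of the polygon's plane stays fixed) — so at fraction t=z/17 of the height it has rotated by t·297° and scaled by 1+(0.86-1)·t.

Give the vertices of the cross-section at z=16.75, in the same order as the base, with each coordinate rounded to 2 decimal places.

Cross-section at z=16.75: (-4.81,0.33) (-0.83,-3.61) (2.69,2.52)

t = z/height = 16.75/17 = 0.985294
s = 1 + (scale-1)·z/height = 1 + (0.86-1)·16.75/17 = 0.862059
θ = twist·z/height = 297°·16.75/17 = 292.6324° = 5.107398 rad
cos θ = 0.384817, sin θ = -0.922993 (intermediates below are computed at full precision and shown rounded to 5 d.p.)
v1: (-2.5,-5) → rotate → (-5.57701,0.38340) → ×s → (-4.80771,0.33051) → (-4.81,0.33)
v2: (3.5,-2.5) → rotate → (-0.96062,-4.19252) → ×s → (-0.82811,-3.61420) → (-0.83,-3.61)
v3: (-1.5,4) → rotate → (3.11475,2.92376) → ×s → (2.68510,2.52045) → (2.69,2.52)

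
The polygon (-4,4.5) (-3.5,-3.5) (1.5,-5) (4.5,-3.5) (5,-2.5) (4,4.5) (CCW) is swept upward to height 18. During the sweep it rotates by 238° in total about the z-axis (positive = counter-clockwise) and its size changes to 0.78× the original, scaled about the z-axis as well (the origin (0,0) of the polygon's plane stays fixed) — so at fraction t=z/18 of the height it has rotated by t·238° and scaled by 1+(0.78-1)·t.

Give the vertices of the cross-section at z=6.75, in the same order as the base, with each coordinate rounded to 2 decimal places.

Cross-section at z=6.75: (-4.18,-3.62) (3.17,-3.25) (4.61,1.32) (3.27,4.09) (2.35,4.56) (-4.08,3.72)

t = z/height = 6.75/18 = 0.375
s = 1 + (scale-1)·z/height = 1 + (0.78-1)·6.75/18 = 0.917500
θ = twist·z/height = 238°·6.75/18 = 89.2500° = 1.557706 rad
cos θ = 0.013090, sin θ = 0.999914 (intermediates below are computed at full precision and shown rounded to 5 d.p.)
v1: (-4,4.5) → rotate → (-4.55197,-3.94075) → ×s → (-4.17644,-3.61564) → (-4.18,-3.62)
v2: (-3.5,-3.5) → rotate → (3.45389,-3.54551) → ×s → (3.16894,-3.25301) → (3.17,-3.25)
v3: (1.5,-5) → rotate → (5.01921,1.43442) → ×s → (4.60512,1.31608) → (4.61,1.32)
v4: (4.5,-3.5) → rotate → (3.55860,4.45380) → ×s → (3.26502,4.08636) → (3.27,4.09)
v5: (5,-2.5) → rotate → (2.56523,4.96685) → ×s → (2.35360,4.55708) → (2.35,4.56)
v6: (4,4.5) → rotate → (-4.44726,4.05856) → ×s → (-4.08036,3.72373) → (-4.08,3.72)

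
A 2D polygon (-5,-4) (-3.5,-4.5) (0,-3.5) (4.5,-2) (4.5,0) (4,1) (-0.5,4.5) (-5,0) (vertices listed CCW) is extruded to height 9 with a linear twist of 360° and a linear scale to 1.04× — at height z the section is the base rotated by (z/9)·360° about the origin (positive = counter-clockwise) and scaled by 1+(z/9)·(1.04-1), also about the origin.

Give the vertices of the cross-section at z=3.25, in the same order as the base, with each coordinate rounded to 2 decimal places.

t = z/height = 3.25/9 = 0.361111
s = 1 + (scale-1)·z/height = 1 + (1.04-1)·3.25/9 = 1.014444
θ = twist·z/height = 360°·3.25/9 = 130.0000° = 2.268928 rad
cos θ = -0.642788, sin θ = 0.766044 (intermediates below are computed at full precision and shown rounded to 5 d.p.)
v1: (-5,-4) → rotate → (6.27812,-1.25907) → ×s → (6.36880,-1.27726) → (6.37,-1.28)
v2: (-3.5,-4.5) → rotate → (5.69696,0.21139) → ×s → (5.77925,0.21444) → (5.78,0.21)
v3: (0,-3.5) → rotate → (2.68116,2.24976) → ×s → (2.71988,2.28225) → (2.72,2.28)
v4: (4.5,-2) → rotate → (-1.36046,4.73278) → ×s → (-1.38011,4.80114) → (-1.38,4.80)
v5: (4.5,0) → rotate → (-2.89254,3.44720) → ×s → (-2.93433,3.49699) → (-2.93,3.50)
v6: (4,1) → rotate → (-3.33719,2.42139) → ×s → (-3.38540,2.45637) → (-3.39,2.46)
v7: (-0.5,4.5) → rotate → (-3.12581,-3.27557) → ×s → (-3.17096,-3.32288) → (-3.17,-3.32)
v8: (-5,0) → rotate → (3.21394,-3.83022) → ×s → (3.26036,-3.88555) → (3.26,-3.89)

Cross-section at z=3.25: (6.37,-1.28) (5.78,0.21) (2.72,2.28) (-1.38,4.80) (-2.93,3.50) (-3.39,2.46) (-3.17,-3.32) (3.26,-3.89)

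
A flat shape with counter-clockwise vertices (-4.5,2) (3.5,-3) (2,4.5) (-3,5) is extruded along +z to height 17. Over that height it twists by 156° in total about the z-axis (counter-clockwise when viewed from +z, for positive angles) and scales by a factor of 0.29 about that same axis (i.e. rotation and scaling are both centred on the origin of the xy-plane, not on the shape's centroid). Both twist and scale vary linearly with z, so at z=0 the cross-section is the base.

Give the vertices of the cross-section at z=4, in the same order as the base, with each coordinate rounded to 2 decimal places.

Cross-section at z=4: (-4.00,-0.90) (3.83,-0.26) (-0.90,4.00) (-4.49,1.85)

t = z/height = 4/17 = 0.235294
s = 1 + (scale-1)·z/height = 1 + (0.29-1)·4/17 = 0.832941
θ = twist·z/height = 156°·4/17 = 36.7059° = 0.640639 rad
cos θ = 0.801714, sin θ = 0.597707 (intermediates below are computed at full precision and shown rounded to 5 d.p.)
v1: (-4.5,2) → rotate → (-4.80313,-1.08625) → ×s → (-4.00072,-0.90479) → (-4.00,-0.90)
v2: (3.5,-3) → rotate → (4.59912,-0.31317) → ×s → (3.83080,-0.26085) → (3.83,-0.26)
v3: (2,4.5) → rotate → (-1.08625,4.80313) → ×s → (-0.90479,4.00072) → (-0.90,4.00)
v4: (-3,5) → rotate → (-5.39368,2.21545) → ×s → (-4.49262,1.84534) → (-4.49,1.85)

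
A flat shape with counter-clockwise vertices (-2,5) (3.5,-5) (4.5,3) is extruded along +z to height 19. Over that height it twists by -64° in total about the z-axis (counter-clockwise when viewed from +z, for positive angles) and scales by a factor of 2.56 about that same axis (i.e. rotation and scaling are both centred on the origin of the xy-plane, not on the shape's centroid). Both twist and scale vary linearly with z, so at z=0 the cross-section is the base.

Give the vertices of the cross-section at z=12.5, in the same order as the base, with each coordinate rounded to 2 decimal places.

Cross-section at z=12.5: (3.79,10.23) (-1.53,-12.27) (10.84,-1.60)

t = z/height = 12.5/19 = 0.657895
s = 1 + (scale-1)·z/height = 1 + (2.56-1)·12.5/19 = 2.026316
θ = twist·z/height = -64°·12.5/19 = -42.1053° = -0.734875 rad
cos θ = 0.741914, sin θ = -0.670495 (intermediates below are computed at full precision and shown rounded to 5 d.p.)
v1: (-2,5) → rotate → (1.86865,5.05056) → ×s → (3.78647,10.23403) → (3.79,10.23)
v2: (3.5,-5) → rotate → (-0.75577,-6.05630) → ×s → (-1.53144,-12.27198) → (-1.53,-12.27)
v3: (4.5,3) → rotate → (5.35010,-0.79148) → ×s → (10.84099,-1.60380) → (10.84,-1.60)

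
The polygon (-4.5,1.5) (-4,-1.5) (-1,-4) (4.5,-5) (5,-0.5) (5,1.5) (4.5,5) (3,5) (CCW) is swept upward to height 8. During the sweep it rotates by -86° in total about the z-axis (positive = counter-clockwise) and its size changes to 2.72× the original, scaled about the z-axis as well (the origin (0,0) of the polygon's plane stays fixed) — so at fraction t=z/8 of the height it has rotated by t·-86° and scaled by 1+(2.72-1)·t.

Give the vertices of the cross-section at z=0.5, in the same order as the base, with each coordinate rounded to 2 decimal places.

t = z/height = 0.5/8 = 0.0625
s = 1 + (scale-1)·z/height = 1 + (2.72-1)·0.5/8 = 1.107500
θ = twist·z/height = -86°·0.5/8 = -5.3750° = -0.093811 rad
cos θ = 0.995603, sin θ = -0.093674 (intermediates below are computed at full precision and shown rounded to 5 d.p.)
v1: (-4.5,1.5) → rotate → (-4.33970,1.91494) → ×s → (-4.80622,2.12079) → (-4.81,2.12)
v2: (-4,-1.5) → rotate → (-4.12292,-1.11871) → ×s → (-4.56614,-1.23897) → (-4.57,-1.24)
v3: (-1,-4) → rotate → (-1.37030,-3.88874) → ×s → (-1.51761,-4.30678) → (-1.52,-4.31)
v4: (4.5,-5) → rotate → (4.01184,-5.39955) → ×s → (4.44312,-5.98000) → (4.44,-5.98)
v5: (5,-0.5) → rotate → (4.93118,-0.96617) → ×s → (5.46128,-1.07003) → (5.46,-1.07)
v6: (5,1.5) → rotate → (5.11853,1.02503) → ×s → (5.66877,1.13523) → (5.67,1.14)
v7: (4.5,5) → rotate → (4.94858,4.55648) → ×s → (5.48056,5.04630) → (5.48,5.05)
v8: (3,5) → rotate → (3.45518,4.69699) → ×s → (3.82661,5.20192) → (3.83,5.20)

Cross-section at z=0.5: (-4.81,2.12) (-4.57,-1.24) (-1.52,-4.31) (4.44,-5.98) (5.46,-1.07) (5.67,1.14) (5.48,5.05) (3.83,5.20)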